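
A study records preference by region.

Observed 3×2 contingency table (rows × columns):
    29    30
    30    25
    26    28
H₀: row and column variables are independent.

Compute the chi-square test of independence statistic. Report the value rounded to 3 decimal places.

test statistic = 0.522

Row totals [59, 55, 54], col totals [85, 83], n=168
χ² = (29−29.85)²/29.85 + (30−29.15)²/29.15 + (30−27.83)²/27.83 + (25−27.17)²/27.17 + (26−27.32)²/27.32 + (28−26.68)²/26.68 = 0.5218
df = 2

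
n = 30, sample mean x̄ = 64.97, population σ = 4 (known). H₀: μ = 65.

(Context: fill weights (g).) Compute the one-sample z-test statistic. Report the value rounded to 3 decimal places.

test statistic = -0.041

SE = σ/√n = 4/√30 = 0.7303
z = (x̄−μ₀)/SE = (64.97−65)/0.7303 = -0.0411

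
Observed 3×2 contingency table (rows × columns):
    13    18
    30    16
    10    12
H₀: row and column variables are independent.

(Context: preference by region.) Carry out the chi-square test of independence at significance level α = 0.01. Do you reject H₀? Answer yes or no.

Row totals [31, 46, 22], col totals [53, 46], n=99
χ² = (13−16.60)²/16.60 + (18−14.40)²/14.40 + (30−24.63)²/24.63 + (16−21.37)²/21.37 + (10−11.78)²/11.78 + (12−10.22)²/10.22 = 4.7781
df = 2
p-value (upper-tail) = 0.09172
At α=0.01: p ≥ α → fail to reject H₀

reject H₀: no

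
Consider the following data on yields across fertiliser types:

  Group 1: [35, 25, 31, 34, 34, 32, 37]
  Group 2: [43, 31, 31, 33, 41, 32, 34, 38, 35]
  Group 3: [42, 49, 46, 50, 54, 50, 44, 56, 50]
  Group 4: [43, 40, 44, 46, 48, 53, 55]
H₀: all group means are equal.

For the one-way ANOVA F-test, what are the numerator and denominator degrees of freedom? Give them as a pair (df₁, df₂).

k = 4 groups, N = 32 total
df = (k−1, N−k) = (4−1, 32−4) = (3, 28)

degrees of freedom = [3, 28]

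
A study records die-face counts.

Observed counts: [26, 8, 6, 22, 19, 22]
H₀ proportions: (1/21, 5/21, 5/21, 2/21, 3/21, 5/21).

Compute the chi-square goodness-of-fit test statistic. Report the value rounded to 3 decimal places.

test statistic = 132.513

n = 103; E_i = n·p_i = [4.90, 24.52, 24.52, 9.81, 14.71, 24.52]
χ² = (26−4.90)²/4.90 + (8−24.52)²/24.52 + (6−24.52)²/24.52 + (22−9.81)²/9.81 + (19−14.71)²/14.71 + (22−24.52)²/24.52 = 132.5126
df = 5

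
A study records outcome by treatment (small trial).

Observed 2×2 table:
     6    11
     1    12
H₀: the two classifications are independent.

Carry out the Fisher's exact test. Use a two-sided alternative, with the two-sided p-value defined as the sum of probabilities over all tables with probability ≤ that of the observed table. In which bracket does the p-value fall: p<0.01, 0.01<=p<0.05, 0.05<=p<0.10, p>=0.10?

p-value bracket: p>=0.10

Margins: r₁=17, r₂=13, c₁=7, c₂=23, n=30
p_obs = C(17,6)·C(13,1)/C(30,7); sum pmf over tables with pmf ≤ p_obs
p-value (two-sided) = 0.10375
→ bracket: p>=0.10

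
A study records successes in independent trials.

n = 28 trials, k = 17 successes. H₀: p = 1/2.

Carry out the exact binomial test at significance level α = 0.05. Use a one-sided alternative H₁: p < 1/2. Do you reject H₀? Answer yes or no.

reject H₀: no

Exact binomial: n=28, k=17, p₀=1/2=0.5000
P(X≤17) from Σ C(n,i)·p₀^i·(1−p₀)^(n−i)
p-value (one-sided, H₁ less) = 0.90753
At α=0.05: p ≥ α → fail to reject H₀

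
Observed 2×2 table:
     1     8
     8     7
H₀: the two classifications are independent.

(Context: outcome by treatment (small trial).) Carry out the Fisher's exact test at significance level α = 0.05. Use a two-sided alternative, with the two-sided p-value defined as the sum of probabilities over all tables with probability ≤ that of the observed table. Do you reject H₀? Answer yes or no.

reject H₀: no

Margins: r₁=9, r₂=15, c₁=9, c₂=15, n=24
p_obs = C(9,1)·C(15,8)/C(24,9); sum pmf over tables with pmf ≤ p_obs
p-value (two-sided) = 0.08035
At α=0.05: p ≥ α → fail to reject H₀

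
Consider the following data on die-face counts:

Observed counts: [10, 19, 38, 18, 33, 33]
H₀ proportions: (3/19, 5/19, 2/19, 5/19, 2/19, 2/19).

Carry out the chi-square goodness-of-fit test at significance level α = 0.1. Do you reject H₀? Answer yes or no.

reject H₀: yes

n = 151; E_i = n·p_i = [23.84, 39.74, 15.89, 39.74, 15.89, 15.89]
χ² = (10−23.84)²/23.84 + (19−39.74)²/39.74 + (38−15.89)²/15.89 + (18−39.74)²/39.74 + (33−15.89)²/15.89 + (33−15.89)²/15.89 = 98.3068
df = 5
p-value (upper-tail) = 0.00000
At α=0.1: p < α → reject H₀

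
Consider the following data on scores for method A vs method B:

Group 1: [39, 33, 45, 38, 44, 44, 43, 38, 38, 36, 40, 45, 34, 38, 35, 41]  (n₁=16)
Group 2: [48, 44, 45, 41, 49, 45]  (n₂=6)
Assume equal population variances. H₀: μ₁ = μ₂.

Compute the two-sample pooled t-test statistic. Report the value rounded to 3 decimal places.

x̄₁=39.438, s₁=3.915, n₁=16
x̄₂=45.333, s₂=2.875, n₂=6
s_p² = [15·3.915² + 5·2.875²]/20 = 13.5635
SE = √(s_p²·(1/16+1/6)) = 1.7630
t = (39.438−45.333)/1.7630 = -3.3441
df = 20

test statistic = -3.344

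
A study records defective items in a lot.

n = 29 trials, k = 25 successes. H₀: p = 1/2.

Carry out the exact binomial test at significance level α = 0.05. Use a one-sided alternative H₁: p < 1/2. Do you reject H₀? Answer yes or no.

Exact binomial: n=29, k=25, p₀=1/2=0.5000
P(X≤25) from Σ C(n,i)·p₀^i·(1−p₀)^(n−i)
p-value (one-sided, H₁ less) = 0.99999
At α=0.05: p ≥ α → fail to reject H₀

reject H₀: no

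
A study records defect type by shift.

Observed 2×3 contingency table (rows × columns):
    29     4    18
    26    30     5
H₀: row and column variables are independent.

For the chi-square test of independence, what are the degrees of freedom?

degrees of freedom = 2

df = (r−1)(c−1) = (2−1)·(3−1) = 2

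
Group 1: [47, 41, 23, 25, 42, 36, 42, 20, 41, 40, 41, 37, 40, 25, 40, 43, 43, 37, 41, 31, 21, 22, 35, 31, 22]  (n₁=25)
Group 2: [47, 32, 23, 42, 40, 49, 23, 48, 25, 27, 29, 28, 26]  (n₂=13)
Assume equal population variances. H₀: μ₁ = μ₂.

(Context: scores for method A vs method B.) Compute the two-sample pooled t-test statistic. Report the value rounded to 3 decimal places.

x̄₁=34.640, s₁=8.490, n₁=25
x̄₂=33.769, s₂=9.960, n₂=13
s_p² = [24·8.490² + 12·9.960²]/36 = 81.1130
SE = √(s_p²·(1/25+1/13)) = 3.0796
t = (34.640−33.769)/3.0796 = 0.2828
df = 36

test statistic = 0.283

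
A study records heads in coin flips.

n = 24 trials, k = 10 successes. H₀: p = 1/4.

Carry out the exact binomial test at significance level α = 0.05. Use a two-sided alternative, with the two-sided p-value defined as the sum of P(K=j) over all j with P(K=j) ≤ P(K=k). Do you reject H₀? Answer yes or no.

reject H₀: no

Exact binomial: n=24, k=10, p₀=1/4=0.2500
P(X=j) = C(n,j)·p₀^j·(1−p₀)^(n−j); p = Σ P(X=j) over j with P(X=j) ≤ P(X=10)
p-value (two-sided) = 0.09447
At α=0.05: p ≥ α → fail to reject H₀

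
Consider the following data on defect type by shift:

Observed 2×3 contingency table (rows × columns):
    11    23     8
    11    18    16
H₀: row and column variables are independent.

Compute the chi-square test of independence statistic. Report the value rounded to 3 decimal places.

test statistic = 3.177

Row totals [42, 45], col totals [22, 41, 24], n=87
χ² = (11−10.62)²/10.62 + (23−19.79)²/19.79 + (8−11.59)²/11.59 + (11−11.38)²/11.38 + (18−21.21)²/21.21 + (16−12.41)²/12.41 = 3.1768
df = 2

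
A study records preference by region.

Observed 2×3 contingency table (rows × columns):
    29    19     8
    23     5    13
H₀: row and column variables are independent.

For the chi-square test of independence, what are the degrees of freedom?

degrees of freedom = 2

df = (r−1)(c−1) = (2−1)·(3−1) = 2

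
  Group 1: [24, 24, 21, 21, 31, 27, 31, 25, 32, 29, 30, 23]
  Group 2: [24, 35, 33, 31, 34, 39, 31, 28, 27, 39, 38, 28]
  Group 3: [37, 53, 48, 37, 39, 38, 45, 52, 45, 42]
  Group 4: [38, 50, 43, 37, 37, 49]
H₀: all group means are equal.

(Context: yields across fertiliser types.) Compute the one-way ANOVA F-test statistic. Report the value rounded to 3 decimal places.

Group means [26.50, 32.25, 43.60, 42.33], grand mean 34.875
SSB = Σnᵢ(x̄ᵢ−x̄)² = 2019.392; SSW = ΣΣ(x−x̄ᵢ)² = 950.983
MSB = 2019.392/3 = 673.1306; MSW = 950.983/36 = 26.4162
F = MSB/MSW = 25.4817
df = (3, 36)

test statistic = 25.482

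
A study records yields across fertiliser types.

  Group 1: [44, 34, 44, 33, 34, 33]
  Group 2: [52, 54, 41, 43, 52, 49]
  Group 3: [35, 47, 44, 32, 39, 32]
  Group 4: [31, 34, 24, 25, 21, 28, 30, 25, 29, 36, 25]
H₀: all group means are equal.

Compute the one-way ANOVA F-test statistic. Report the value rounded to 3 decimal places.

Group means [37.00, 48.50, 38.17, 28.00], grand mean 36.207
SSB = Σnᵢ(x̄ᵢ−x̄)² = 1674.425; SSW = ΣΣ(x−x̄ᵢ)² = 694.333
MSB = 1674.425/3 = 558.1418; MSW = 694.333/25 = 27.7733
F = MSB/MSW = 20.0963
df = (3, 25)

test statistic = 20.096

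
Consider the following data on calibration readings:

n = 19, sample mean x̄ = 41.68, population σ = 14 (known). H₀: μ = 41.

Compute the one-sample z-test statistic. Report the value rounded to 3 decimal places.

test statistic = 0.212

SE = σ/√n = 14/√19 = 3.2118
z = (x̄−μ₀)/SE = (41.68−41)/3.2118 = 0.2117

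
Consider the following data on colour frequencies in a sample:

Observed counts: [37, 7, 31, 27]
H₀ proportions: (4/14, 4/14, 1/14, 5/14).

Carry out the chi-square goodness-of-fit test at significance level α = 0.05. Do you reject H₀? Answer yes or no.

reject H₀: yes

n = 102; E_i = n·p_i = [29.14, 29.14, 7.29, 36.43]
χ² = (37−29.14)²/29.14 + (7−29.14)²/29.14 + (31−7.29)²/7.29 + (27−36.43)²/36.43 = 98.5706
df = 3
p-value (upper-tail) = 0.00000
At α=0.05: p < α → reject H₀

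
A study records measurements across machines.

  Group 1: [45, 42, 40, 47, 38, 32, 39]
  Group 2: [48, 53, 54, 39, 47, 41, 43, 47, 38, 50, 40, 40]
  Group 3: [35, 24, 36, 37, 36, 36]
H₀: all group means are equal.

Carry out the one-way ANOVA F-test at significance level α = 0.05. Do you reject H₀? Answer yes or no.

Group means [40.43, 45.00, 34.00], grand mean 41.080
SSB = Σnᵢ(x̄ᵢ−x̄)² = 488.126; SSW = ΣΣ(x−x̄ᵢ)² = 609.714
MSB = 488.126/2 = 244.0629; MSW = 609.714/22 = 27.7143
F = MSB/MSW = 8.8064
df = (2, 22)
p-value (upper-tail) = 0.00155
At α=0.05: p < α → reject H₀

reject H₀: yes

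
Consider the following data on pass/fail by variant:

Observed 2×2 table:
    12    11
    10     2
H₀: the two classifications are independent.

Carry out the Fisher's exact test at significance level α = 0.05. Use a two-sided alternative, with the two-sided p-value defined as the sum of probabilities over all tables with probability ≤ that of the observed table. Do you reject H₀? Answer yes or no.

Margins: r₁=23, r₂=12, c₁=22, c₂=13, n=35
p_obs = C(23,12)·C(12,10)/C(35,22); sum pmf over tables with pmf ≤ p_obs
p-value (two-sided) = 0.13905
At α=0.05: p ≥ α → fail to reject H₀

reject H₀: no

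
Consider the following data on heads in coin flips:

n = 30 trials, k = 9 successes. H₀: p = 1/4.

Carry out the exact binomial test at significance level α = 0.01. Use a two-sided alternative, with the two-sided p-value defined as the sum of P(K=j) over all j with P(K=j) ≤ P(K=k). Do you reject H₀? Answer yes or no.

reject H₀: no

Exact binomial: n=30, k=9, p₀=1/4=0.2500
P(X=j) = C(n,j)·p₀^j·(1−p₀)^(n−j); p = Σ P(X=j) over j with P(X=j) ≤ P(X=9)
p-value (two-sided) = 0.52900
At α=0.01: p ≥ α → fail to reject H₀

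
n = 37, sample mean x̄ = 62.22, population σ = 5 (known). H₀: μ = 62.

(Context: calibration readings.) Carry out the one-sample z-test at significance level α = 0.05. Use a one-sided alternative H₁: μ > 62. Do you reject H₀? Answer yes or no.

reject H₀: no

SE = σ/√n = 5/√37 = 0.8220
z = (x̄−μ₀)/SE = (62.22−62)/0.8220 = 0.2676
p-value (one-sided, H₁ greater) = 0.39449
At α=0.05: p ≥ α → fail to reject H₀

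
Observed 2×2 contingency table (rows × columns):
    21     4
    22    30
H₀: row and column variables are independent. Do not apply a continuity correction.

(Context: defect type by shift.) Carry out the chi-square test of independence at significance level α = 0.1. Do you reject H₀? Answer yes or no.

Row totals [25, 52], col totals [43, 34], n=77
χ² = (21−13.96)²/13.96 + (4−11.04)²/11.04 + (22−29.04)²/29.04 + (30−22.96)²/22.96 = 11.9014
df = 1
p-value (upper-tail) = 0.00056
At α=0.1: p < α → reject H₀

reject H₀: yes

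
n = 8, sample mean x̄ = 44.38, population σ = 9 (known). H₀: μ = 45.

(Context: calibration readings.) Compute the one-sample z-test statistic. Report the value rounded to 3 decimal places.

test statistic = -0.195

SE = σ/√n = 9/√8 = 3.1820
z = (x̄−μ₀)/SE = (44.38−45)/3.1820 = -0.1948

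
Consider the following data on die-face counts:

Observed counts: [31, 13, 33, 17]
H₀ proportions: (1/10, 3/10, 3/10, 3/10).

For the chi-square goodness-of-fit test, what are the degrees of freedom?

df = k − 1 = 4 − 1 = 3

degrees of freedom = 3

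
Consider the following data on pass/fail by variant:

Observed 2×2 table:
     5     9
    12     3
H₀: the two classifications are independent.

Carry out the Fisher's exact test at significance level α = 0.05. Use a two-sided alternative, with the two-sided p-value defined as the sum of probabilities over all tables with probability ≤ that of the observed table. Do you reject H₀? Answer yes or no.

reject H₀: yes

Margins: r₁=14, r₂=15, c₁=17, c₂=12, n=29
p_obs = C(14,5)·C(15,12)/C(29,17); sum pmf over tables with pmf ≤ p_obs
p-value (two-sided) = 0.02533
At α=0.05: p < α → reject H₀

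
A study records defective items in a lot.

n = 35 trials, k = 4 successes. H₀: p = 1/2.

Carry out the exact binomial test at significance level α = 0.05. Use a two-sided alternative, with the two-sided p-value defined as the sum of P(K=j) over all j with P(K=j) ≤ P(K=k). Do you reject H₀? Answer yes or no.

Exact binomial: n=35, k=4, p₀=1/2=0.5000
P(X=j) = C(n,j)·p₀^j·(1−p₀)^(n−j); p = Σ P(X=j) over j with P(X=j) ≤ P(X=4)
p-value (two-sided) = 0.00000
At α=0.05: p < α → reject H₀

reject H₀: yes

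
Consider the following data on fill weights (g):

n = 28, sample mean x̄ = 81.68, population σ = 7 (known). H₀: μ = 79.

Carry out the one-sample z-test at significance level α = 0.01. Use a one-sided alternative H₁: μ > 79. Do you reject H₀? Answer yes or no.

SE = σ/√n = 7/√28 = 1.3229
z = (x̄−μ₀)/SE = (81.68−79)/1.3229 = 2.0259
p-value (one-sided, H₁ greater) = 0.02139
At α=0.01: p ≥ α → fail to reject H₀

reject H₀: no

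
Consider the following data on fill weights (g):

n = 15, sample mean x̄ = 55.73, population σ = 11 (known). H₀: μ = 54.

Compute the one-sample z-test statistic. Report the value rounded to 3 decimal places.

test statistic = 0.609

SE = σ/√n = 11/√15 = 2.8402
z = (x̄−μ₀)/SE = (55.73−54)/2.8402 = 0.6091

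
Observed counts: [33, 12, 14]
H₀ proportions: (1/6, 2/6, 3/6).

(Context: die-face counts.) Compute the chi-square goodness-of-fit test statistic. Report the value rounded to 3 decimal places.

n = 59; E_i = n·p_i = [9.83, 19.67, 29.50]
χ² = (33−9.83)²/9.83 + (12−19.67)²/19.67 + (14−29.50)²/29.50 = 65.7119
df = 2

test statistic = 65.712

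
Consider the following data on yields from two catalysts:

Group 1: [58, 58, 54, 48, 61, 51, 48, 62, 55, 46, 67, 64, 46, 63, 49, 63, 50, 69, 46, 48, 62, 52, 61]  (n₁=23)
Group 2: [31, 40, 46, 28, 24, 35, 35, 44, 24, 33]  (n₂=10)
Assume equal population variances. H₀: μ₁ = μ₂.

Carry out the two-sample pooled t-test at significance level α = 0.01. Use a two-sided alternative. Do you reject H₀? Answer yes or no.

reject H₀: yes

x̄₁=55.696, s₁=7.394, n₁=23
x̄₂=34.000, s₂=7.659, n₂=10
s_p² = [22·7.394² + 9·7.659²]/31 = 55.8345
SE = √(s_p²·(1/23+1/10)) = 2.8304
t = (55.696−34.000)/2.8304 = 7.6653
df = 31
p-value (two-sided) = 0.00000
At α=0.01: p < α → reject H₀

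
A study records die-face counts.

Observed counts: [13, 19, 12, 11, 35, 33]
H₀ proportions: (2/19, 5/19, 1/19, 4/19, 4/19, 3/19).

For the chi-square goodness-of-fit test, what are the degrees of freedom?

degrees of freedom = 5

df = k − 1 = 6 − 1 = 5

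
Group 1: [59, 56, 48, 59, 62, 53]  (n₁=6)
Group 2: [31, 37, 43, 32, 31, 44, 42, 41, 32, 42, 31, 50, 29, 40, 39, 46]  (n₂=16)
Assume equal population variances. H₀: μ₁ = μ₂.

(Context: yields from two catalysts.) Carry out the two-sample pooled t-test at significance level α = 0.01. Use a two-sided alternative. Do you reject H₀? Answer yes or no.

x̄₁=56.167, s₁=5.037, n₁=6
x̄₂=38.125, s₂=6.407, n₂=16
s_p² = [5·5.037² + 15·6.407²]/20 = 37.1292
SE = √(s_p²·(1/6+1/16)) = 2.9170
t = (56.167−38.125)/2.9170 = 6.1851
df = 20
p-value (two-sided) = 0.00000
At α=0.01: p < α → reject H₀

reject H₀: yes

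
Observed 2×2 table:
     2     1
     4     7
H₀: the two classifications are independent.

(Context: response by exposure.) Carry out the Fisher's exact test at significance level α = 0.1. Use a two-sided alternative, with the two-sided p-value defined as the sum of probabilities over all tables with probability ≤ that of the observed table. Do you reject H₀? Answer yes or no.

reject H₀: no

Margins: r₁=3, r₂=11, c₁=6, c₂=8, n=14
p_obs = C(3,2)·C(11,4)/C(14,6); sum pmf over tables with pmf ≤ p_obs
p-value (two-sided) = 0.53846
At α=0.1: p ≥ α → fail to reject H₀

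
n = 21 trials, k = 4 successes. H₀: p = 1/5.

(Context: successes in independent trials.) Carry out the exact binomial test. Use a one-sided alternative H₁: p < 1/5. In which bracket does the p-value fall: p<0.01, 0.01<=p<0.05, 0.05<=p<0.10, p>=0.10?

p-value bracket: p>=0.10

Exact binomial: n=21, k=4, p₀=1/5=0.2000
P(X≤4) from Σ C(n,i)·p₀^i·(1−p₀)^(n−i)
p-value (one-sided, H₁ less) = 0.58601
→ bracket: p>=0.10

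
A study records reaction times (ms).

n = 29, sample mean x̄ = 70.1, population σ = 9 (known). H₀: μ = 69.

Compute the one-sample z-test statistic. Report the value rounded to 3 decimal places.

test statistic = 0.658

SE = σ/√n = 9/√29 = 1.6713
z = (x̄−μ₀)/SE = (70.1−69)/1.6713 = 0.6582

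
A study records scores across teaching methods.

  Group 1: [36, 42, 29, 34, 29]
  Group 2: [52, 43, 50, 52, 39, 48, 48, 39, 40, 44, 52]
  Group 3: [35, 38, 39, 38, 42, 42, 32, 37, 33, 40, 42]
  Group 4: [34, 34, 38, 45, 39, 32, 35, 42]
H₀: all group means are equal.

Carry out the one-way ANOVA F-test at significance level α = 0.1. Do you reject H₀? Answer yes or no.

Group means [34.00, 46.09, 38.00, 37.38], grand mean 39.829
SSB = Σnᵢ(x̄ᵢ−x̄)² = 686.187; SSW = ΣΣ(x−x̄ᵢ)² = 660.784
MSB = 686.187/3 = 228.7291; MSW = 660.784/31 = 21.3156
F = MSB/MSW = 10.7306
df = (3, 31)
p-value (upper-tail) = 0.00005
At α=0.1: p < α → reject H₀

reject H₀: yes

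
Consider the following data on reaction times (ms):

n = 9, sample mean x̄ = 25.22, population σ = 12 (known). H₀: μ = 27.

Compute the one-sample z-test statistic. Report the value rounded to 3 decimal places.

SE = σ/√n = 12/√9 = 4.0000
z = (x̄−μ₀)/SE = (25.22−27)/4.0000 = -0.4450

test statistic = -0.445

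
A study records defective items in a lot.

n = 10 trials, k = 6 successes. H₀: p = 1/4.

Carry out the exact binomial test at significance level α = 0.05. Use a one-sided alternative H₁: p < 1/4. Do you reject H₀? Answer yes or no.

reject H₀: no

Exact binomial: n=10, k=6, p₀=1/4=0.2500
P(X≤6) from Σ C(n,i)·p₀^i·(1−p₀)^(n−i)
p-value (one-sided, H₁ less) = 0.99649
At α=0.05: p ≥ α → fail to reject H₀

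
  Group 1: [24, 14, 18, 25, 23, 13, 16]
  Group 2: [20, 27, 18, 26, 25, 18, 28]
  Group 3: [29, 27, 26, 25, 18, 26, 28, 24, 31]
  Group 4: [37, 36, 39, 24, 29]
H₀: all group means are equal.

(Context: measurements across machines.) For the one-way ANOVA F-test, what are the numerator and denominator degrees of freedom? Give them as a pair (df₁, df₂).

degrees of freedom = [3, 24]

k = 4 groups, N = 28 total
df = (k−1, N−k) = (4−1, 28−4) = (3, 24)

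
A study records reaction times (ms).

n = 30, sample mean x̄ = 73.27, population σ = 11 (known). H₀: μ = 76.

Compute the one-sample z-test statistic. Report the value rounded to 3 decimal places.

test statistic = -1.359

SE = σ/√n = 11/√30 = 2.0083
z = (x̄−μ₀)/SE = (73.27−76)/2.0083 = -1.3593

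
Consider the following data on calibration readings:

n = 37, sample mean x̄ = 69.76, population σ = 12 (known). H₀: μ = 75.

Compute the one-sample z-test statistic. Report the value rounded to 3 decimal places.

SE = σ/√n = 12/√37 = 1.9728
z = (x̄−μ₀)/SE = (69.76−75)/1.9728 = -2.6561

test statistic = -2.656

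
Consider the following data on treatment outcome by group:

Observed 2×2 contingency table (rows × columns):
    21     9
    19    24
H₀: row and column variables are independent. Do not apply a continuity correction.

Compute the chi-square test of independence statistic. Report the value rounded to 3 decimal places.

Row totals [30, 43], col totals [40, 33], n=73
χ² = (21−16.44)²/16.44 + (9−13.56)²/13.56 + (19−23.56)²/23.56 + (24−19.44)²/19.44 = 4.7539
df = 1

test statistic = 4.754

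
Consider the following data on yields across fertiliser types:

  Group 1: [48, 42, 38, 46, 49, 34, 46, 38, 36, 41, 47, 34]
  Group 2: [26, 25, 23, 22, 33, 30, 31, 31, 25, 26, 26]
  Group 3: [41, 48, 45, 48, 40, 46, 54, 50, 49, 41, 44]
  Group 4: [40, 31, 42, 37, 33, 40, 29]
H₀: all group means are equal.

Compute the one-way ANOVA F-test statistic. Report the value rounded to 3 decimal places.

Group means [41.58, 27.09, 46.00, 36.00], grand mean 37.927
SSB = Σnᵢ(x̄ᵢ−x̄)² = 2194.955; SSW = ΣΣ(x−x̄ᵢ)² = 805.826
MSB = 2194.955/3 = 731.6516; MSW = 805.826/37 = 21.7791
F = MSB/MSW = 33.5942
df = (3, 37)

test statistic = 33.594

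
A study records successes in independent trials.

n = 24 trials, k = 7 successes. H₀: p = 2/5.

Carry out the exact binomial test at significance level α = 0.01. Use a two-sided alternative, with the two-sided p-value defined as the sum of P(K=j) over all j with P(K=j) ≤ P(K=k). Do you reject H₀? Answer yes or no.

reject H₀: no

Exact binomial: n=24, k=7, p₀=2/5=0.4000
P(X=j) = C(n,j)·p₀^j·(1−p₀)^(n−j); p = Σ P(X=j) over j with P(X=j) ≤ P(X=7)
p-value (two-sided) = 0.30621
At α=0.01: p ≥ α → fail to reject H₀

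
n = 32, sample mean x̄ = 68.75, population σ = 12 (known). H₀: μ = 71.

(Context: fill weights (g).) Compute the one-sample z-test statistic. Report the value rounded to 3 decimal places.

test statistic = -1.061

SE = σ/√n = 12/√32 = 2.1213
z = (x̄−μ₀)/SE = (68.75−71)/2.1213 = -1.0607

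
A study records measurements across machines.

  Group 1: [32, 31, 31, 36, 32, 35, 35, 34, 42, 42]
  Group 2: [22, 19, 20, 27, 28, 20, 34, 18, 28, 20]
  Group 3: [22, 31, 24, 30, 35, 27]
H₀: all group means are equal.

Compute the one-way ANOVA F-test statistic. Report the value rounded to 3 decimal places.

test statistic = 14.579

Group means [35.00, 23.60, 28.17], grand mean 29.038
SSB = Σnᵢ(x̄ᵢ−x̄)² = 655.728; SSW = ΣΣ(x−x̄ᵢ)² = 517.233
MSB = 655.728/2 = 327.8641; MSW = 517.233/23 = 22.4884
F = MSB/MSW = 14.5793
df = (2, 23)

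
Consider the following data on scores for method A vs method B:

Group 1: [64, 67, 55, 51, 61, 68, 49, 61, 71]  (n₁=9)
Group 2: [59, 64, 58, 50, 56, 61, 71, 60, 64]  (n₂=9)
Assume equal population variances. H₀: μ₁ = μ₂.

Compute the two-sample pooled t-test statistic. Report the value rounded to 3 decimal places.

test statistic = 0.138

x̄₁=60.778, s₁=7.694, n₁=9
x̄₂=60.333, s₂=5.852, n₂=9
s_p² = [8·7.694² + 8·5.852²]/16 = 46.7222
SE = √(s_p²·(1/9+1/9)) = 3.2222
t = (60.778−60.333)/3.2222 = 0.1379
df = 16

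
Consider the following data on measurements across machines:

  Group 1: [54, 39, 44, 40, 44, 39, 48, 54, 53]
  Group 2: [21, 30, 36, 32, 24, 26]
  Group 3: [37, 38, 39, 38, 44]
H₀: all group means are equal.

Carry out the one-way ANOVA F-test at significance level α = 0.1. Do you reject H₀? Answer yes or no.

reject H₀: yes

Group means [46.11, 28.17, 39.20], grand mean 39.000
SSB = Σnᵢ(x̄ᵢ−x̄)² = 1159.478; SSW = ΣΣ(x−x̄ᵢ)² = 506.522
MSB = 1159.478/2 = 579.7389; MSW = 506.522/17 = 29.7954
F = MSB/MSW = 19.4573
df = (2, 17)
p-value (upper-tail) = 0.00004
At α=0.1: p < α → reject H₀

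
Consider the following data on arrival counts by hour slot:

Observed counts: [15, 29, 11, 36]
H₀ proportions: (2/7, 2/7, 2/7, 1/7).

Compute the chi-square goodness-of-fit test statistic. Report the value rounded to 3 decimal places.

test statistic = 54.346

n = 91; E_i = n·p_i = [26.00, 26.00, 26.00, 13.00]
χ² = (15−26.00)²/26.00 + (29−26.00)²/26.00 + (11−26.00)²/26.00 + (36−13.00)²/13.00 = 54.3462
df = 3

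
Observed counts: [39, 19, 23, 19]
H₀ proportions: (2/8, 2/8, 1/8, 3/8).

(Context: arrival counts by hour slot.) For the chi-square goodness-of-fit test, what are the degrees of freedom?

degrees of freedom = 3

df = k − 1 = 4 − 1 = 3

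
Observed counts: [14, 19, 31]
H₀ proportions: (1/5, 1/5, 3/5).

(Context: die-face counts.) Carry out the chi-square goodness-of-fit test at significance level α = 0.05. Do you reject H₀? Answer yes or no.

n = 64; E_i = n·p_i = [12.80, 12.80, 38.40]
χ² = (14−12.80)²/12.80 + (19−12.80)²/12.80 + (31−38.40)²/38.40 = 4.5417
df = 2
p-value (upper-tail) = 0.10323
At α=0.05: p ≥ α → fail to reject H₀

reject H₀: no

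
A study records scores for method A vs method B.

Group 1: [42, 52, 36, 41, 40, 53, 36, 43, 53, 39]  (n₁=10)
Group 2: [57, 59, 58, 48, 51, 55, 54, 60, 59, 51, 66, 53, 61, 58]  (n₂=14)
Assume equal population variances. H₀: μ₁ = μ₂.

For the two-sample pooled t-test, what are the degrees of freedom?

df = n₁ + n₂ − 2 = 10 + 14 − 2 = 22

degrees of freedom = 22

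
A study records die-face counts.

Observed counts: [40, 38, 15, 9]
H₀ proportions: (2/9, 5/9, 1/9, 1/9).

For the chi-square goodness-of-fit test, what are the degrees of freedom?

df = k − 1 = 4 − 1 = 3

degrees of freedom = 3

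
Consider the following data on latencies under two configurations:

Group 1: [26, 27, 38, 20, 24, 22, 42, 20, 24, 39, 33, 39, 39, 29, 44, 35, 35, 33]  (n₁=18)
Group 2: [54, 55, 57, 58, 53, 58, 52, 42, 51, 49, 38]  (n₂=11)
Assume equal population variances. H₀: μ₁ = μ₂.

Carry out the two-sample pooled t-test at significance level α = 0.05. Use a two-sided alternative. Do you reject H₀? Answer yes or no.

reject H₀: yes

x̄₁=31.611, s₁=7.785, n₁=18
x̄₂=51.545, s₂=6.440, n₂=11
s_p² = [17·7.785² + 10·6.440²]/27 = 53.5187
SE = √(s_p²·(1/18+1/11)) = 2.7997
t = (31.611−51.545)/2.7997 = -7.1200
df = 27
p-value (two-sided) = 0.00000
At α=0.05: p < α → reject H₀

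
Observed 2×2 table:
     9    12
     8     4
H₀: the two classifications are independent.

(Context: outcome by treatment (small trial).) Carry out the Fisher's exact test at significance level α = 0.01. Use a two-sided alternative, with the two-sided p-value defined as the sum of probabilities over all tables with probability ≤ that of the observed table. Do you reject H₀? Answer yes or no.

Margins: r₁=21, r₂=12, c₁=17, c₂=16, n=33
p_obs = C(21,9)·C(12,8)/C(33,17); sum pmf over tables with pmf ≤ p_obs
p-value (two-sided) = 0.28175
At α=0.01: p ≥ α → fail to reject H₀

reject H₀: no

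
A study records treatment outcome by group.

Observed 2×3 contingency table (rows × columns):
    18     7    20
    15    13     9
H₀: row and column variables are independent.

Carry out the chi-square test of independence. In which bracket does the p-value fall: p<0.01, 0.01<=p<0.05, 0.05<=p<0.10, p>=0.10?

p-value bracket: 0.05<=p<0.10

Row totals [45, 37], col totals [33, 20, 29], n=82
χ² = (18−18.11)²/18.11 + (7−10.98)²/10.98 + (20−15.91)²/15.91 + (15−14.89)²/14.89 + (13−9.02)²/9.02 + (9−13.09)²/13.09 = 5.5172
df = 2
p-value (upper-tail) = 0.06338
→ bracket: 0.05<=p<0.10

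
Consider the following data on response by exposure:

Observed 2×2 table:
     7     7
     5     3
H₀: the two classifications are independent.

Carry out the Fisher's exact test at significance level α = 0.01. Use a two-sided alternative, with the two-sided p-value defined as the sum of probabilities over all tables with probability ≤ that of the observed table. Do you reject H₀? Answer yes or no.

reject H₀: no

Margins: r₁=14, r₂=8, c₁=12, c₂=10, n=22
p_obs = C(14,7)·C(8,5)/C(22,12); sum pmf over tables with pmf ≤ p_obs
p-value (two-sided) = 0.67492
At α=0.01: p ≥ α → fail to reject H₀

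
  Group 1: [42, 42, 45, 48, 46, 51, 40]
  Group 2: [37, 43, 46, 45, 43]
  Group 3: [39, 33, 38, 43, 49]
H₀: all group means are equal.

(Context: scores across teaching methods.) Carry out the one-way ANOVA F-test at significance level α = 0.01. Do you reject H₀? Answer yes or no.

Group means [44.86, 42.80, 40.40], grand mean 42.941
SSB = Σnᵢ(x̄ᵢ−x̄)² = 58.084; SSW = ΣΣ(x−x̄ᵢ)² = 280.857
MSB = 58.084/2 = 29.0420; MSW = 280.857/14 = 20.0612
F = MSB/MSW = 1.4477
df = (2, 14)
p-value (upper-tail) = 0.26824
At α=0.01: p ≥ α → fail to reject H₀

reject H₀: no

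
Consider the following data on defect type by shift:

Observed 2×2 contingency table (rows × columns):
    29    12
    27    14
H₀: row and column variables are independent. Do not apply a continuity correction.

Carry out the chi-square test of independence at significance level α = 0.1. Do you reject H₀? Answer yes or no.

reject H₀: no

Row totals [41, 41], col totals [56, 26], n=82
χ² = (29−28.00)²/28.00 + (12−13.00)²/13.00 + (27−28.00)²/28.00 + (14−13.00)²/13.00 = 0.2253
df = 1
p-value (upper-tail) = 0.63505
At α=0.1: p ≥ α → fail to reject H₀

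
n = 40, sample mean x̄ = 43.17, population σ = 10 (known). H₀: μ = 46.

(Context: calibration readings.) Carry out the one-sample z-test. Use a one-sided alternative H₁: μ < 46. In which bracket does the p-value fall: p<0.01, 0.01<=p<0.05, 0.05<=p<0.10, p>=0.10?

SE = σ/√n = 10/√40 = 1.5811
z = (x̄−μ₀)/SE = (43.17−46)/1.5811 = -1.7898
p-value (one-sided, H₁ less) = 0.03674
→ bracket: 0.01<=p<0.05

p-value bracket: 0.01<=p<0.05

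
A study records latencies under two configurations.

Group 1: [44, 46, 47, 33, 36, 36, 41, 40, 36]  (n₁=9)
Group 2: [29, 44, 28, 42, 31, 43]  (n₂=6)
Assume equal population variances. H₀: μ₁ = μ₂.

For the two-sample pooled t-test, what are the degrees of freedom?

df = n₁ + n₂ − 2 = 9 + 6 − 2 = 13

degrees of freedom = 13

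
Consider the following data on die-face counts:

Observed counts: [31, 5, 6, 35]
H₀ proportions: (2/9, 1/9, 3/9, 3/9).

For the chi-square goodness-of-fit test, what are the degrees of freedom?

degrees of freedom = 3

df = k − 1 = 4 − 1 = 3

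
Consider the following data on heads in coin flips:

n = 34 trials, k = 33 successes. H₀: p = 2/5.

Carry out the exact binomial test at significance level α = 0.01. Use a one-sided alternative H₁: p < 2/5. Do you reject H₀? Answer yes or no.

Exact binomial: n=34, k=33, p₀=2/5=0.4000
P(X≤33) from Σ C(n,i)·p₀^i·(1−p₀)^(n−i)
p-value (one-sided, H₁ less) = 1.00000
At α=0.01: p ≥ α → fail to reject H₀

reject H₀: no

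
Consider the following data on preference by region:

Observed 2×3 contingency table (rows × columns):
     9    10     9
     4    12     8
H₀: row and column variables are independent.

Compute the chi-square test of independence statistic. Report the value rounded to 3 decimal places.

test statistic = 1.867

Row totals [28, 24], col totals [13, 22, 17], n=52
χ² = (9−7.00)²/7.00 + (10−11.85)²/11.85 + (9−9.15)²/9.15 + (4−6.00)²/6.00 + (12−10.15)²/10.15 + (8−7.85)²/7.85 = 1.8671
df = 2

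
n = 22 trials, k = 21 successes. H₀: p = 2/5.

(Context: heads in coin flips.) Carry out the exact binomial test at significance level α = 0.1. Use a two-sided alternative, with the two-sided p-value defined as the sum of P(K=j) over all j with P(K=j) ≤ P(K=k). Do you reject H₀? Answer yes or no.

Exact binomial: n=22, k=21, p₀=2/5=0.4000
P(X=j) = C(n,j)·p₀^j·(1−p₀)^(n−j); p = Σ P(X=j) over j with P(X=j) ≤ P(X=21)
p-value (two-sided) = 0.00000
At α=0.1: p < α → reject H₀

reject H₀: yes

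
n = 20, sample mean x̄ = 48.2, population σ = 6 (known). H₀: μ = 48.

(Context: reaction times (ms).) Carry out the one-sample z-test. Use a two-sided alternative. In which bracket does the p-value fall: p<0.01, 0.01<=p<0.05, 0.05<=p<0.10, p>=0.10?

SE = σ/√n = 6/√20 = 1.3416
z = (x̄−μ₀)/SE = (48.2−48)/1.3416 = 0.1491
p-value (two-sided) = 0.88150
→ bracket: p>=0.10

p-value bracket: p>=0.10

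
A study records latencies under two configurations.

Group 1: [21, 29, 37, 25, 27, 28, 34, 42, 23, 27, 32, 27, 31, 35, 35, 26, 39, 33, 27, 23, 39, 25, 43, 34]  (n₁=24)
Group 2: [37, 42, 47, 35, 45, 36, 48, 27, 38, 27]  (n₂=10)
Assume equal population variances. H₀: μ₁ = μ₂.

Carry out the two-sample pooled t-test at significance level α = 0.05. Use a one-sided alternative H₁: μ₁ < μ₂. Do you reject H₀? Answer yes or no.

reject H₀: yes

x̄₁=30.917, s₁=6.206, n₁=24
x̄₂=38.200, s₂=7.465, n₂=10
s_p² = [23·6.206² + 9·7.465²]/32 = 43.3573
SE = √(s_p²·(1/24+1/10)) = 2.4784
t = (30.917−38.200)/2.4784 = -2.9388
df = 32
p-value (one-sided, H₁ less) = 0.00303
At α=0.05: p < α → reject H₀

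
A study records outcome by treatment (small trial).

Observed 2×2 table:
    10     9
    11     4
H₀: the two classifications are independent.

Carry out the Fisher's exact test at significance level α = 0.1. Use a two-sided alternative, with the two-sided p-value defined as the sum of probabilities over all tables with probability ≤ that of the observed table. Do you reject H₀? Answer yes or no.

Margins: r₁=19, r₂=15, c₁=21, c₂=13, n=34
p_obs = C(19,10)·C(15,11)/C(34,21); sum pmf over tables with pmf ≤ p_obs
p-value (two-sided) = 0.29551
At α=0.1: p ≥ α → fail to reject H₀

reject H₀: no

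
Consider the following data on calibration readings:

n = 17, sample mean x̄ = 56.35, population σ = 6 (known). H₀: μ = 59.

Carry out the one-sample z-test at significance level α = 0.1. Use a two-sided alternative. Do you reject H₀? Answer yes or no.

reject H₀: yes

SE = σ/√n = 6/√17 = 1.4552
z = (x̄−μ₀)/SE = (56.35−59)/1.4552 = -1.8210
p-value (two-sided) = 0.06860
At α=0.1: p < α → reject H₀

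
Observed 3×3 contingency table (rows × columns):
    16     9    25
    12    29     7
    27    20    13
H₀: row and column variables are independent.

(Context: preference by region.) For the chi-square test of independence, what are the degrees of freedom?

df = (r−1)(c−1) = (3−1)·(3−1) = 4

degrees of freedom = 4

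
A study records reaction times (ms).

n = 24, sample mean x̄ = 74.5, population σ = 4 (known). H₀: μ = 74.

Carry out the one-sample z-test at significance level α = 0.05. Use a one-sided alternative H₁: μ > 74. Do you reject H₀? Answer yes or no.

reject H₀: no

SE = σ/√n = 4/√24 = 0.8165
z = (x̄−μ₀)/SE = (74.5−74)/0.8165 = 0.6124
p-value (one-sided, H₁ greater) = 0.27015
At α=0.05: p ≥ α → fail to reject H₀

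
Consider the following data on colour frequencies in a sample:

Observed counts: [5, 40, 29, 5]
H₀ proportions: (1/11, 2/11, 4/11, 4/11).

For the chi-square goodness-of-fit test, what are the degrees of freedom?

degrees of freedom = 3

df = k − 1 = 4 − 1 = 3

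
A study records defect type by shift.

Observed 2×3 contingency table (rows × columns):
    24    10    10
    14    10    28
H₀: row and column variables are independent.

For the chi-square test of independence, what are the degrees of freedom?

df = (r−1)(c−1) = (2−1)·(3−1) = 2

degrees of freedom = 2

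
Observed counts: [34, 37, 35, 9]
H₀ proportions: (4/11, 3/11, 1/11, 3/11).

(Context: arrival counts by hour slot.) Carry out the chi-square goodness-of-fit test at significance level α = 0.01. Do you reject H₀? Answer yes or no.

n = 115; E_i = n·p_i = [41.82, 31.36, 10.45, 31.36]
χ² = (34−41.82)²/41.82 + (37−31.36)²/31.36 + (35−10.45)²/10.45 + (9−31.36)²/31.36 = 76.0493
df = 3
p-value (upper-tail) = 0.00000
At α=0.01: p < α → reject H₀

reject H₀: yes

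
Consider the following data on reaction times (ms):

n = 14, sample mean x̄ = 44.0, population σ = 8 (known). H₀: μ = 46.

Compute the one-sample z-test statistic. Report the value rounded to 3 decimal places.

test statistic = -0.935

SE = σ/√n = 8/√14 = 2.1381
z = (x̄−μ₀)/SE = (44.0−46)/2.1381 = -0.9354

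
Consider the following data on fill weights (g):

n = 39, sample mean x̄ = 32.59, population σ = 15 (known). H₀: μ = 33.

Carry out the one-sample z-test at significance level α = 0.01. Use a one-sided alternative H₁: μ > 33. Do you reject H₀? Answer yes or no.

reject H₀: no

SE = σ/√n = 15/√39 = 2.4019
z = (x̄−μ₀)/SE = (32.59−33)/2.4019 = -0.1707
p-value (one-sided, H₁ greater) = 0.56777
At α=0.01: p ≥ α → fail to reject H₀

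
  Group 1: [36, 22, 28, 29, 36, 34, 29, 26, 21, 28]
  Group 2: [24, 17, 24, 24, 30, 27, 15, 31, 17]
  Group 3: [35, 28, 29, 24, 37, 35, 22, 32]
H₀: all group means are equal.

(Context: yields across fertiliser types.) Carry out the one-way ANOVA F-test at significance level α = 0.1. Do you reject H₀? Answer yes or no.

reject H₀: yes

Group means [28.90, 23.22, 30.25], grand mean 27.407
SSB = Σnᵢ(x̄ᵢ−x̄)² = 244.563; SSW = ΣΣ(x−x̄ᵢ)² = 721.956
MSB = 244.563/2 = 122.2815; MSW = 721.956/24 = 30.0815
F = MSB/MSW = 4.0650
df = (2, 24)
p-value (upper-tail) = 0.03017
At α=0.1: p < α → reject H₀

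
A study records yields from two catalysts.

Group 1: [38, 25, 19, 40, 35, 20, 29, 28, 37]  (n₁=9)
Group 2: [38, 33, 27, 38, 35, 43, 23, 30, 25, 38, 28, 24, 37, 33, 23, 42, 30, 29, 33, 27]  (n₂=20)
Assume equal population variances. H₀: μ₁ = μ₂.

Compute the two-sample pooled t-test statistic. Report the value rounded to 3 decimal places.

test statistic = -0.628

x̄₁=30.111, s₁=7.817, n₁=9
x̄₂=31.800, s₂=6.170, n₂=20
s_p² = [8·7.817² + 19·6.170²]/27 = 44.8922
SE = √(s_p²·(1/9+1/20)) = 2.6894
t = (30.111−31.800)/2.6894 = -0.6280
df = 27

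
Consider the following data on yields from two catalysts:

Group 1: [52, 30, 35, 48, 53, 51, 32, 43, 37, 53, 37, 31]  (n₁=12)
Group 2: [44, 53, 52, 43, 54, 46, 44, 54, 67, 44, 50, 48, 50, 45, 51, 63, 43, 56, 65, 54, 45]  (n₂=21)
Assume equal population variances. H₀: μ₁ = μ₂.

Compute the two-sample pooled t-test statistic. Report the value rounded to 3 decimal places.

test statistic = -3.186

x̄₁=41.833, s₁=9.163, n₁=12
x̄₂=51.000, s₂=7.197, n₂=21
s_p² = [11·9.163² + 20·7.197²]/31 = 63.2151
SE = √(s_p²·(1/12+1/21)) = 2.8772
t = (41.833−51.000)/2.8772 = -3.1860
df = 31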